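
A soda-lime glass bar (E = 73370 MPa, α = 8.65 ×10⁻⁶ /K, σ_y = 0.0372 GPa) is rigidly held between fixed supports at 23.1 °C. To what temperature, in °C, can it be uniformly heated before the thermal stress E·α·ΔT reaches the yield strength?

E = 73370 MPa = 73.37 GPa.
σ_y = 0.0372 GPa = 37.20 MPa.
E·α·ΔT = 37.20 MPa ⇒ ΔT = 37.20 / (73.37×10³ × 8.65×10⁻⁶) = 58.61 K.
T = 23.1 + 58.61 = 81.71 °C.

81.7 °C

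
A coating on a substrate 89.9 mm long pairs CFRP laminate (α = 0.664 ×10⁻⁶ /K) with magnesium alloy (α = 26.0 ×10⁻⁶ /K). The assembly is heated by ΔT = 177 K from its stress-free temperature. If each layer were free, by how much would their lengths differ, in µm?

Δα = |0.664 − 26.0|×10⁻⁶/K = 25.3×10⁻⁶/K.
ΔL_mismatch = Δα·L·ΔT = 25.3×10⁻⁶ × 89.9 mm × 177.0 K = 403 µm.

403 µm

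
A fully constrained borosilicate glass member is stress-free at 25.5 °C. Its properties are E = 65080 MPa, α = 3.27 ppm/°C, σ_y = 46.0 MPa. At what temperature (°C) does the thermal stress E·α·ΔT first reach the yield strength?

E = 65080 MPa = 65.08 GPa.
E·α·ΔT = 46.00 MPa ⇒ ΔT = 46.00 / (65.08×10³ × 3.27×10⁻⁶) = 216.2 K.
T = 25.5 + 216.2 = 241.7 °C.

242 °C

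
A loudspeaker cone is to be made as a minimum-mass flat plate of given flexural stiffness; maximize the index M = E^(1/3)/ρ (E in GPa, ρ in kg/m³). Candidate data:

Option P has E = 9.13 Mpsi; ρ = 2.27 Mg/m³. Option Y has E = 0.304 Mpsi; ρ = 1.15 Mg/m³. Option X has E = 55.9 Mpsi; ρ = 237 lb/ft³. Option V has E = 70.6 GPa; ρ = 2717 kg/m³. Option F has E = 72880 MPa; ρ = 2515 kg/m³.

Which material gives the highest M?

Putting every candidate on a common basis:
  option P: E = 62.95 GPa, ρ = 2270 kg/m³
  option Y: E = 2.096 GPa, ρ = 1150 kg/m³
  option X: E = 385.4 GPa, ρ = 3796 kg/m³
  option V: E = 70.60 GPa, ρ = 2717 kg/m³
  option F: E = 72.88 GPa, ρ = 2515 kg/m³
  option X: M = 1.92×10⁻³
  option P: M = 1.75×10⁻³
  option F: M = 1.66×10⁻³
  option V: M = 1.52×10⁻³
  option Y: M = 1.11×10⁻³
Highest index: option X.

option X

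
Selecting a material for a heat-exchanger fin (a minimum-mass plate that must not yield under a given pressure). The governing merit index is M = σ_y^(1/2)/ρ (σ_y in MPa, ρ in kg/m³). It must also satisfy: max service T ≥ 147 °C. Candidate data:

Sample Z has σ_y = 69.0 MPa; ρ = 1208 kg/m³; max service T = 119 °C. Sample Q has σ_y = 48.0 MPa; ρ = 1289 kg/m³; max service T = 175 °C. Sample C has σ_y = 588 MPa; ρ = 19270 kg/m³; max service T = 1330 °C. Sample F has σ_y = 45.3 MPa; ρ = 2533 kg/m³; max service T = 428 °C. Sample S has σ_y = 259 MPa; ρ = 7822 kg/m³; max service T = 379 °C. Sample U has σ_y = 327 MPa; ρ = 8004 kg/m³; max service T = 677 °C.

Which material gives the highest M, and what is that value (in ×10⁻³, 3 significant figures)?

Screen on constraints: max service T ≥ 147 °C. Survivors: sample Q, sample C, sample F, sample S, sample U.
Per-candidate index values:
  sample Q: M = 5.37×10⁻³
  sample F: M = 2.66×10⁻³
  sample U: M = 2.26×10⁻³
  sample S: M = 2.06×10⁻³
  sample C: M = 1.26×10⁻³
The maximum is for sample Q.

sample Q, M = 5.37×10⁻³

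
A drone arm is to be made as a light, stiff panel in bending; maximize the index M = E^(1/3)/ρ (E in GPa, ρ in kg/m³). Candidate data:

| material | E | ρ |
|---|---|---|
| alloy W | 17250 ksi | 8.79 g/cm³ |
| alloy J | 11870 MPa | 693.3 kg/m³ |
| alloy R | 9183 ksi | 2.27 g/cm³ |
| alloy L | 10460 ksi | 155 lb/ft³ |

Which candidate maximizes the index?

Convert each candidate to consistent units, then evaluate M:
  alloy W: E = 118.9 GPa, ρ = 8790 kg/m³
  alloy J: E = 11.87 GPa, ρ = 693.3 kg/m³
  alloy R: E = 63.31 GPa, ρ = 2270 kg/m³
  alloy L: E = 72.12 GPa, ρ = 2483 kg/m³
  alloy J: M = 3.29×10⁻³
  alloy R: M = 1.76×10⁻³
  alloy L: M = 1.68×10⁻³
  alloy W: M = 0.559×10⁻³
Alloy J has the largest M.

alloy J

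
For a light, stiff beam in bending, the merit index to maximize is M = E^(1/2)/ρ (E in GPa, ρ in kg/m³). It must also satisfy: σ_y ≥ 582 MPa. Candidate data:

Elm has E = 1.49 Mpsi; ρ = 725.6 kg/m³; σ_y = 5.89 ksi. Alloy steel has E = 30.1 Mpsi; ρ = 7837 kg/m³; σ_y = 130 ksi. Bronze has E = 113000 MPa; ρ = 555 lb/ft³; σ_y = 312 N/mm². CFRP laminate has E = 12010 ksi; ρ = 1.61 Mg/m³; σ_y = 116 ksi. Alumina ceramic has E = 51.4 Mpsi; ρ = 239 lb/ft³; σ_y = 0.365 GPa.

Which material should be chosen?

CFRP laminate

Screen on constraints: σ_y ≥ 582 MPa. Survivors: alloy steel, CFRP laminate.
Normalizing units and computing the index:
  alloy steel: E = 207.5 GPa, ρ = 7837 kg/m³
  CFRP laminate: E = 82.81 GPa, ρ = 1610 kg/m³
  CFRP laminate: M = 5.65×10⁻³
  alloy steel: M = 1.84×10⁻³
The maximum is for CFRP laminate.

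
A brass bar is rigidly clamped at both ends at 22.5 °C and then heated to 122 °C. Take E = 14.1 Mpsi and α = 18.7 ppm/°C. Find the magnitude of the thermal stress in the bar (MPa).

E = 14.1 Mpsi = 97.22 GPa.
ΔT = 99.50 K. Constrained thermal stress σ = E·α·ΔT = 97.22×10³ MPa × 18.7×10⁻⁶ × 99.50 = 181 MPa (compressive).

181 MPa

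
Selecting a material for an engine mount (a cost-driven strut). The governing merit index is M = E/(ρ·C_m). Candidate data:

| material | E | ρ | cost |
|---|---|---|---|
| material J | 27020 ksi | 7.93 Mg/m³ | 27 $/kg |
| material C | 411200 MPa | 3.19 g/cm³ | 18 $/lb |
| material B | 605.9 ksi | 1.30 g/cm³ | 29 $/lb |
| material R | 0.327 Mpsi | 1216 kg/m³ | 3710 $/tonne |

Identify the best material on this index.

Normalizing units and computing the index:
  material J: E = 186.3 GPa, ρ = 7930 kg/m³, cost = 27.00 $/kg
  material C: E = 411.2 GPa, ρ = 3190 kg/m³, cost = 39.68 $/kg
  material B: E = 4.178 GPa, ρ = 1300 kg/m³, cost = 63.93 $/kg
  material R: E = 2.255 GPa, ρ = 1216 kg/m³, cost = 3.710 $/kg
  material C: M = 3.25 MN·m per $
  material J: M = 0.870 MN·m per $
  material R: M = 0.500 MN·m per $
  material B: M = 0.0503 MN·m per $
The maximum is for material C.

material C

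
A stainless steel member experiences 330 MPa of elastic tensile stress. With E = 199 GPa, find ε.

ε = σ/E = 330 / 199000 = 1.66×10⁻³.

1.66×10⁻³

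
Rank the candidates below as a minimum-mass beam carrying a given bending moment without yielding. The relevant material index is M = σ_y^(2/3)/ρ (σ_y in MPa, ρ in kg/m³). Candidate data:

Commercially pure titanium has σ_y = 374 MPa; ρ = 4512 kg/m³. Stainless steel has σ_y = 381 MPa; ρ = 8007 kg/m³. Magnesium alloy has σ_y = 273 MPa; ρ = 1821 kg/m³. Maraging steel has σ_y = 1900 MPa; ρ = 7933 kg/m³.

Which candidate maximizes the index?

Computing M directly (units already consistent):
  magnesium alloy: M = 23.1×10⁻³
  maraging steel: M = 19.3×10⁻³
  commercially pure titanium: M = 11.5×10⁻³
  stainless steel: M = 6.56×10⁻³
Highest index: magnesium alloy.

magnesium alloy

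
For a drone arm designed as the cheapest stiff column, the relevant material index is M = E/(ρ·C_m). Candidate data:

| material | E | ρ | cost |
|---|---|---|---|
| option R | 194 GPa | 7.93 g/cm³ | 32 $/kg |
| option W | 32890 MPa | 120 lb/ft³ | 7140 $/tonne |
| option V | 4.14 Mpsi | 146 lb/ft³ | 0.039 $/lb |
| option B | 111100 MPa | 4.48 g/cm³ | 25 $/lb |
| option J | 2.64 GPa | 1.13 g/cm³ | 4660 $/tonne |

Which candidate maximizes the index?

option V

After converting to SI:
  option R: E = 194.0 GPa, ρ = 7930 kg/m³, cost = 32.00 $/kg
  option W: E = 32.89 GPa, ρ = 1922 kg/m³, cost = 7.140 $/kg
  option V: E = 28.54 GPa, ρ = 2339 kg/m³, cost = 0.08598 $/kg
  option B: E = 111.1 GPa, ρ = 4480 kg/m³, cost = 55.11 $/kg
  option J: E = 2.640 GPa, ρ = 1130 kg/m³, cost = 4.660 $/kg
  option V: M = 142 MN·m per $
  option W: M = 2.40 MN·m per $
  option R: M = 0.765 MN·m per $
  option J: M = 0.501 MN·m per $
  option B: M = 0.450 MN·m per $
Highest index: option V.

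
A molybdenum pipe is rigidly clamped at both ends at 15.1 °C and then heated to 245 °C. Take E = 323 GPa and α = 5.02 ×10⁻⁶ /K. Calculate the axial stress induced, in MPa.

373 MPa

ΔT = 229.9 K. Constrained thermal stress σ = E·α·ΔT = 323.0×10³ MPa × 5.02×10⁻⁶ × 229.9 = 373 MPa (compressive).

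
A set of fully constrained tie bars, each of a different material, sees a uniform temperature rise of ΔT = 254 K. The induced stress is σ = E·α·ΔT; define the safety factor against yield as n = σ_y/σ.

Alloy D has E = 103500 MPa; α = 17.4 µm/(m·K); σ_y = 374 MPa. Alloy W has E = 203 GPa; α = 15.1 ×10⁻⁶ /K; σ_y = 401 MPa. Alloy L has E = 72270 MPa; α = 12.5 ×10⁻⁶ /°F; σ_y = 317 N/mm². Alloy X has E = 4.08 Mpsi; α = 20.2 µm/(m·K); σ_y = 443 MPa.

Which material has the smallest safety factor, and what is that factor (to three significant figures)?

alloy W, n = 0.515

Per material, after unit conversion:
  alloy D: E = 103.5, α = 17.4, σ_y = 374.0 → σ = 457 MPa, n = 0.818
  alloy W: E = 203.0, α = 15.1, σ_y = 401.0 → σ = 779 MPa, n = 0.515
  alloy L: E = 72.27, α = 22.5, σ_y = 317.0 → σ = 413 MPa, n = 0.768
  alloy X: E = 28.13, α = 20.2, σ_y = 443.0 → σ = 144 MPa, n = 3.07
The minimum is alloy W at n = 0.515.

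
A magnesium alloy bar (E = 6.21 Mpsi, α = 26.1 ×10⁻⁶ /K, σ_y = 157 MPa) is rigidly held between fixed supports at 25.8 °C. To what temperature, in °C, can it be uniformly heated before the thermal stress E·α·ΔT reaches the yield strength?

166 °C

E = 6.21 Mpsi = 42.82 GPa.
E·α·ΔT = 157.0 MPa ⇒ ΔT = 157.0 / (42.82×10³ × 26.1×10⁻⁶) = 140.5 K.
T = 25.8 + 140.5 = 166.3 °C.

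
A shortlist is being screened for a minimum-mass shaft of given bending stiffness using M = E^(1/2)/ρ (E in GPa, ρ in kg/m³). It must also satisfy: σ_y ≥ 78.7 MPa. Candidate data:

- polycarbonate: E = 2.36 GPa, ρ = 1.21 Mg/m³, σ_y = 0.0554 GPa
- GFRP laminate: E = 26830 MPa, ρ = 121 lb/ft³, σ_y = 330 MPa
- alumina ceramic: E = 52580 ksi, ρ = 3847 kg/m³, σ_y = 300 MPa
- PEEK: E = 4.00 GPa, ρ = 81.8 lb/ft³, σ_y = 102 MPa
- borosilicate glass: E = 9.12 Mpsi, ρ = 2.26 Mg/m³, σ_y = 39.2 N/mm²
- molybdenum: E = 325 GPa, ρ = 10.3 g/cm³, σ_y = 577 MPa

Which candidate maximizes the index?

Screen on constraints: σ_y ≥ 78.7 MPa. Survivors: GFRP laminate, alumina ceramic, PEEK, molybdenum.
In SI units:
  GFRP laminate: E = 26.83 GPa, ρ = 1938 kg/m³
  alumina ceramic: E = 362.5 GPa, ρ = 3847 kg/m³
  PEEK: E = 4.000 GPa, ρ = 1310 kg/m³
  molybdenum: E = 325.0 GPa, ρ = 10300 kg/m³
  alumina ceramic: M = 4.95×10⁻³
  GFRP laminate: M = 2.67×10⁻³
  molybdenum: M = 1.75×10⁻³
  PEEK: M = 1.53×10⁻³
Alumina ceramic ranks first.

alumina ceramic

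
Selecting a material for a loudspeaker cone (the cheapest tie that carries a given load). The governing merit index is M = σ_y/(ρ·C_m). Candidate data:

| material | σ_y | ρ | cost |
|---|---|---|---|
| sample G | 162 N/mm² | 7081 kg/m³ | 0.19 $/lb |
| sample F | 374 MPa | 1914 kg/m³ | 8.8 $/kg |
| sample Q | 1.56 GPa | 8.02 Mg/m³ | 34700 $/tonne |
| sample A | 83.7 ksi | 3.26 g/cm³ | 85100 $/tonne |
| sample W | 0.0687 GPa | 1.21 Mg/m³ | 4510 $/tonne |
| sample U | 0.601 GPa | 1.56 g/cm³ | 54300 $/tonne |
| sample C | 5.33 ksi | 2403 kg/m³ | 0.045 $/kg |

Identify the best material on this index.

sample C

In SI units:
  sample G: σ_y = 162.0 MPa, ρ = 7081 kg/m³, cost = 0.4189 $/kg
  sample F: σ_y = 374.0 MPa, ρ = 1914 kg/m³, cost = 8.800 $/kg
  sample Q: σ_y = 1560 MPa, ρ = 8020 kg/m³, cost = 34.70 $/kg
  sample A: σ_y = 577.1 MPa, ρ = 3260 kg/m³, cost = 85.10 $/kg
  sample W: σ_y = 68.70 MPa, ρ = 1210 kg/m³, cost = 4.510 $/kg
  sample U: σ_y = 601.0 MPa, ρ = 1560 kg/m³, cost = 54.30 $/kg
  sample C: σ_y = 36.75 MPa, ρ = 2403 kg/m³, cost = 0.04500 $/kg
  sample C: M = 340 kN·m per $
  sample G: M = 54.6 kN·m per $
  sample F: M = 22.2 kN·m per $
  sample W: M = 12.6 kN·m per $
  sample U: M = 7.09 kN·m per $
  sample Q: M = 5.61 kN·m per $
  sample A: M = 2.08 kN·m per $
Highest index: sample C.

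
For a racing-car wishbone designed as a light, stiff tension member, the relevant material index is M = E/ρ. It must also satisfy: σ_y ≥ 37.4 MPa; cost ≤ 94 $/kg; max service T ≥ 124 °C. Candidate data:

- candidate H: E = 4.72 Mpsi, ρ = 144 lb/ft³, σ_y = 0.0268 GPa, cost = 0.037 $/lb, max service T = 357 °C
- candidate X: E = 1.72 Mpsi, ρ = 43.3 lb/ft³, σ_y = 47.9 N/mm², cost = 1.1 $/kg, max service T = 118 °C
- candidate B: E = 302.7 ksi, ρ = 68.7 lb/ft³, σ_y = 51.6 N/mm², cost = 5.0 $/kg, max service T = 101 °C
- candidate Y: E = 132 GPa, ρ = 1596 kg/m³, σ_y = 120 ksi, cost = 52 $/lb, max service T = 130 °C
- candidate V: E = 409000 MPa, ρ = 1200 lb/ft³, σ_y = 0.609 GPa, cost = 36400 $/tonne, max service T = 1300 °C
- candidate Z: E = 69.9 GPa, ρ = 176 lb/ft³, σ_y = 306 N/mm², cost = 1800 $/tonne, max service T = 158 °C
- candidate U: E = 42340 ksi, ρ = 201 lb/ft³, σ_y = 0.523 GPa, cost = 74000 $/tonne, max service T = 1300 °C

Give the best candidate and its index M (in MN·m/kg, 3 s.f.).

Screen on constraints: σ_y ≥ 37.4 MPa; cost ≤ 94 $/kg; max service T ≥ 124 °C. Survivors: candidate V, candidate Z, candidate U.
After converting to SI:
  candidate V: E = 409.0 GPa, ρ = 19220 kg/m³
  candidate Z: E = 69.90 GPa, ρ = 2819 kg/m³
  candidate U: E = 291.9 GPa, ρ = 3220 kg/m³
  candidate U: M = 90.7 MN·m/kg
  candidate Z: M = 24.8 MN·m/kg
  candidate V: M = 21.3 MN·m/kg
The maximum is for candidate U.

candidate U, M = 90.7 MN·m/kg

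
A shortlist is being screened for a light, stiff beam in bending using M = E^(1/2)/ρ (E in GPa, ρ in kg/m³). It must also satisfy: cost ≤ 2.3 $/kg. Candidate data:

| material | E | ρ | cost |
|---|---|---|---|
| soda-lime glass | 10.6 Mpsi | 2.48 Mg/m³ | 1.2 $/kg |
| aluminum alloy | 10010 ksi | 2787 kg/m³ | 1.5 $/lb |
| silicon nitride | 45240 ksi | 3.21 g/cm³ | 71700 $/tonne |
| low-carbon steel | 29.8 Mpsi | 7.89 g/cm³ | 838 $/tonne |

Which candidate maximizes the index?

soda-lime glass

Screen on constraints: cost ≤ 2.3 $/kg. Survivors: soda-lime glass, low-carbon steel.
In SI units:
  soda-lime glass: E = 73.08 GPa, ρ = 2480 kg/m³
  low-carbon steel: E = 205.5 GPa, ρ = 7890 kg/m³
  soda-lime glass: M = 3.45×10⁻³
  low-carbon steel: M = 1.82×10⁻³
Soda-lime glass ranks first.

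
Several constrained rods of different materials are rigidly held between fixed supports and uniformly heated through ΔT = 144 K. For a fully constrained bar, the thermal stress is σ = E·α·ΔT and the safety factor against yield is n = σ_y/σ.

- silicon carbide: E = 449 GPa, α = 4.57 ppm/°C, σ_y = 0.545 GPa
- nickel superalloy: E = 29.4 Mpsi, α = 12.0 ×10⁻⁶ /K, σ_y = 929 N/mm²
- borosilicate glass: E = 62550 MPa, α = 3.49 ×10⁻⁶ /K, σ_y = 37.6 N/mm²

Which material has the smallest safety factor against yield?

In consistent units (E in GPa, α in ×10⁻⁶/K, σ_y in MPa):
  silicon carbide: E = 449.0, α = 4.57, σ_y = 545.0 → σ = 295 MPa, n = 1.84
  nickel superalloy: E = 202.7, α = 12.0, σ_y = 929.0 → σ = 350 MPa, n = 2.65
  borosilicate glass: E = 62.55, α = 3.49, σ_y = 37.60 → σ = 31.4 MPa, n = 1.20
Smallest n: borosilicate glass with n = 1.20.

borosilicate glass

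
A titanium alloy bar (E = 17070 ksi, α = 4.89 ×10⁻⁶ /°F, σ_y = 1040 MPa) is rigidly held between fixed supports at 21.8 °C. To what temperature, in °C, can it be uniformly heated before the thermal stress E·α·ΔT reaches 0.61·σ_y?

634 °C

E = 17070 ksi = 117.7 GPa.
α = 4.89×10⁻⁶/°F × 9/5 = 8.80×10⁻⁶/K.
E·α·ΔT = 634.4 MPa ⇒ ΔT = 634.4 / (117.7×10³ × 8.80×10⁻⁶) = 612.4 K.
T = 21.8 + 612.4 = 634.2 °C.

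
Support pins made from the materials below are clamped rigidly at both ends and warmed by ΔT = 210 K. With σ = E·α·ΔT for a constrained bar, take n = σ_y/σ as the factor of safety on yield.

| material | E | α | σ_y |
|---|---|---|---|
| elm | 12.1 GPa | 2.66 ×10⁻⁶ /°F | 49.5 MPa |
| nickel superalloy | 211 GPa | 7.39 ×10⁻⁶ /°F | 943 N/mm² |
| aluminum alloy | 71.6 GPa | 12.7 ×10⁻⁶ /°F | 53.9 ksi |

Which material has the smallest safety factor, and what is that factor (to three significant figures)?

Converting E to GPa, α to ×10⁻⁶/K, σ_y to MPa, then σ and n for each:
  elm: E = 12.10, α = 4.79, σ_y = 49.50 → σ = 12.2 MPa, n = 4.07
  nickel superalloy: E = 211.0, α = 13.3, σ_y = 943.0 → σ = 589 MPa, n = 1.60
  aluminum alloy: E = 71.60, α = 22.9, σ_y = 371.6 → σ = 344 MPa, n = 1.08
Aluminum alloy has the lowest safety factor, n = 1.08.

aluminum alloy, n = 1.08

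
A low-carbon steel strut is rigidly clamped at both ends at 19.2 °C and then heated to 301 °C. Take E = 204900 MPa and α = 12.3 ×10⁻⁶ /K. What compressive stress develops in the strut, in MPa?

710 MPa

E = 204900 MPa = 204.9 GPa.
ΔT = 281.8 K. Constrained thermal stress σ = E·α·ΔT = 204.9×10³ MPa × 12.3×10⁻⁶ × 281.8 = 710 MPa (compressive).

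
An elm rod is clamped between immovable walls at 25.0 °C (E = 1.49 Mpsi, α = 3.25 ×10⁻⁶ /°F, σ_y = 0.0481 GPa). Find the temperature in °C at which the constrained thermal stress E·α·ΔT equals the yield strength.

825 °C

E = 1.49 Mpsi = 10.27 GPa.
α = 3.25×10⁻⁶/°F × 9/5 = 5.85×10⁻⁶/K.
σ_y = 0.0481 GPa = 48.10 MPa.
E·α·ΔT = 48.10 MPa ⇒ ΔT = 48.10 / (10.27×10³ × 5.85×10⁻⁶) = 800.4 K.
T = 25.0 + 800.4 = 825.4 °C.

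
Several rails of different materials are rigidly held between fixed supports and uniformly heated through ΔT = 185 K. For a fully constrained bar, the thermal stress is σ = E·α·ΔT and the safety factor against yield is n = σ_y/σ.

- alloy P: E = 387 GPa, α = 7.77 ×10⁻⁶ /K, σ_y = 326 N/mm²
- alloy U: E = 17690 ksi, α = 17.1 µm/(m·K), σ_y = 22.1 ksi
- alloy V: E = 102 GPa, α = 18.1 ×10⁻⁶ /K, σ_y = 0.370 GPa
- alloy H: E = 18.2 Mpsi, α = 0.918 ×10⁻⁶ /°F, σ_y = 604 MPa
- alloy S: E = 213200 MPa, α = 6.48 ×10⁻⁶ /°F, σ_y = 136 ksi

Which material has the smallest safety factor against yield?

In consistent units (E in GPa, α in ×10⁻⁶/K, σ_y in MPa):
  alloy P: E = 387.0, α = 7.77, σ_y = 326.0 → σ = 556 MPa, n = 0.586
  alloy U: E = 122.0, α = 17.1, σ_y = 152.4 → σ = 386 MPa, n = 0.395
  alloy V: E = 102.0, α = 18.1, σ_y = 370.0 → σ = 342 MPa, n = 1.08
  alloy H: E = 125.5, α = 1.65, σ_y = 604.0 → σ = 38.4 MPa, n = 15.7
  alloy S: E = 213.2, α = 11.7, σ_y = 937.7 → σ = 460 MPa, n = 2.04
Smallest n: alloy U with n = 0.395.

alloy U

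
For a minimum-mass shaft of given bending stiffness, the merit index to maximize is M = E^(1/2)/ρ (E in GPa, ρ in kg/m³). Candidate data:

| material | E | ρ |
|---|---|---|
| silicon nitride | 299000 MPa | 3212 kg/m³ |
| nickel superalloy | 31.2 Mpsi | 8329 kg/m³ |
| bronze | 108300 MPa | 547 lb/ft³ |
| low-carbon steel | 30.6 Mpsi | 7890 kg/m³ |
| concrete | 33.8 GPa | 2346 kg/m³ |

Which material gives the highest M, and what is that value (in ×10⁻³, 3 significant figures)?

Convert each candidate to consistent units, then evaluate M:
  silicon nitride: E = 299.0 GPa, ρ = 3212 kg/m³
  nickel superalloy: E = 215.1 GPa, ρ = 8329 kg/m³
  bronze: E = 108.3 GPa, ρ = 8762 kg/m³
  low-carbon steel: E = 211.0 GPa, ρ = 7890 kg/m³
  concrete: E = 33.80 GPa, ρ = 2346 kg/m³
  silicon nitride: M = 5.38×10⁻³
  concrete: M = 2.48×10⁻³
  low-carbon steel: M = 1.84×10⁻³
  nickel superalloy: M = 1.76×10⁻³
  bronze: M = 1.19×10⁻³
Silicon nitride ranks first.

silicon nitride, M = 5.38×10⁻³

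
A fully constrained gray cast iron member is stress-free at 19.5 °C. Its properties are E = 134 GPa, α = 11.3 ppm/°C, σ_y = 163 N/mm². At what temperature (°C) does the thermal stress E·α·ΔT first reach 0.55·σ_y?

σ_y = 163 N/mm² = 163.0 MPa.
E·α·ΔT = 89.65 MPa ⇒ ΔT = 89.65 / (134.0×10³ × 11.3×10⁻⁶) = 59.21 K.
T = 19.5 + 59.21 = 78.71 °C.

78.7 °C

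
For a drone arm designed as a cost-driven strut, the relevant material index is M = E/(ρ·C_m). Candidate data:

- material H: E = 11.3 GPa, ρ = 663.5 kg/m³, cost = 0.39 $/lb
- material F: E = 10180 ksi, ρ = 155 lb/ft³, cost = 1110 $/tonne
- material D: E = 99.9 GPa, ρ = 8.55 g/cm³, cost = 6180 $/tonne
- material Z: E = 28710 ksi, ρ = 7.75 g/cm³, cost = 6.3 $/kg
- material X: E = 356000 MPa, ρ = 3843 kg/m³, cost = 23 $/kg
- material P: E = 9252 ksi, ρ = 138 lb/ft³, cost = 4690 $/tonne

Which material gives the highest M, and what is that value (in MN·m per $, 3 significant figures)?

material F, M = 25.5 MN·m per $

After converting to SI:
  material H: E = 11.30 GPa, ρ = 663.5 kg/m³, cost = 0.8598 $/kg
  material F: E = 70.19 GPa, ρ = 2483 kg/m³, cost = 1.110 $/kg
  material D: E = 99.90 GPa, ρ = 8550 kg/m³, cost = 6.180 $/kg
  material Z: E = 197.9 GPa, ρ = 7750 kg/m³, cost = 6.300 $/kg
  material X: E = 356.0 GPa, ρ = 3843 kg/m³, cost = 23.00 $/kg
  material P: E = 63.79 GPa, ρ = 2211 kg/m³, cost = 4.690 $/kg
  material F: M = 25.5 MN·m per $
  material H: M = 19.8 MN·m per $
  material P: M = 6.15 MN·m per $
  material Z: M = 4.05 MN·m per $
  material X: M = 4.03 MN·m per $
  material D: M = 1.89 MN·m per $
Highest index: material F.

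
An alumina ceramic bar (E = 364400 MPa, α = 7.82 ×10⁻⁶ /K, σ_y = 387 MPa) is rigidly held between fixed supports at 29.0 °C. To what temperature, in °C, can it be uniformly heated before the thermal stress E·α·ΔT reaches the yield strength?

E = 364400 MPa = 364.4 GPa.
E·α·ΔT = 387.0 MPa ⇒ ΔT = 387.0 / (364.4×10³ × 7.82×10⁻⁶) = 135.8 K.
T = 29.0 + 135.8 = 164.8 °C.

165 °C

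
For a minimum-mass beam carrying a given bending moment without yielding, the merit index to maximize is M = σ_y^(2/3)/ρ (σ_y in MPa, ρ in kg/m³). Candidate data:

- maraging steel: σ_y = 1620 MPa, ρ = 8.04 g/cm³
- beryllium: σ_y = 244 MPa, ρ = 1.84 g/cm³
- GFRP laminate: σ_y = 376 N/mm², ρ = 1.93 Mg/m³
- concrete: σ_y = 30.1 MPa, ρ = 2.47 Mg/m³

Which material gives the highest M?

Convert each candidate to consistent units, then evaluate M:
  maraging steel: σ_y = 1620 MPa, ρ = 8040 kg/m³
  beryllium: σ_y = 244.0 MPa, ρ = 1840 kg/m³
  GFRP laminate: σ_y = 376.0 MPa, ρ = 1930 kg/m³
  concrete: σ_y = 30.10 MPa, ρ = 2470 kg/m³
  GFRP laminate: M = 27.0×10⁻³
  beryllium: M = 21.2×10⁻³
  maraging steel: M = 17.2×10⁻³
  concrete: M = 3.92×10⁻³
GFRP laminate ranks first.

GFRP laminate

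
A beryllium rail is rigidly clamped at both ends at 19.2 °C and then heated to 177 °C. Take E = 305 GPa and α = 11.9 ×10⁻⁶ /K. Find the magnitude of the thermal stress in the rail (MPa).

ΔT = 157.8 K. Constrained thermal stress σ = E·α·ΔT = 305.0×10³ MPa × 11.9×10⁻⁶ × 157.8 = 573 MPa (compressive).

573 MPa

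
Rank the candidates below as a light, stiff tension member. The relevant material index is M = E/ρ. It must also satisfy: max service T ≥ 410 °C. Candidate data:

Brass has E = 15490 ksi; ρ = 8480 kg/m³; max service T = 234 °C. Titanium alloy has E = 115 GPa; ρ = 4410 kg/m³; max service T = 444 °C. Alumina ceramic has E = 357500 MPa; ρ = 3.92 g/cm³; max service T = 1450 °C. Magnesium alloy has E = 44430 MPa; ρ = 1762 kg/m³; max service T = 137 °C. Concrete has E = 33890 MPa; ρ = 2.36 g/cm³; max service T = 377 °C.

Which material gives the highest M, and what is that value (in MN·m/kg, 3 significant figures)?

Screen on constraints: max service T ≥ 410 °C. Survivors: titanium alloy, alumina ceramic.
Putting every candidate on a common basis:
  titanium alloy: E = 115.0 GPa, ρ = 4410 kg/m³
  alumina ceramic: E = 357.5 GPa, ρ = 3920 kg/m³
  alumina ceramic: M = 91.2 MN·m/kg
  titanium alloy: M = 26.1 MN·m/kg
Alumina ceramic ranks first.

alumina ceramic, M = 91.2 MN·m/kg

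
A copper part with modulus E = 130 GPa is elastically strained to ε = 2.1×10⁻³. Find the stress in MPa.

273 MPa

σ = E·ε = 130000 MPa × 2.1×10⁻³ = 273 MPa.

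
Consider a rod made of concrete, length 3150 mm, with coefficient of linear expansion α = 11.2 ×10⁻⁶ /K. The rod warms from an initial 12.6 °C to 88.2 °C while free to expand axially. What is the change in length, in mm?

ΔT = 88.2 − 12.6 = 75.60 K.
ΔL = α·L₀·ΔT = 11.2×10⁻⁶ × 3150 mm × 75.60 K = 2.67 mm.

2.67 mm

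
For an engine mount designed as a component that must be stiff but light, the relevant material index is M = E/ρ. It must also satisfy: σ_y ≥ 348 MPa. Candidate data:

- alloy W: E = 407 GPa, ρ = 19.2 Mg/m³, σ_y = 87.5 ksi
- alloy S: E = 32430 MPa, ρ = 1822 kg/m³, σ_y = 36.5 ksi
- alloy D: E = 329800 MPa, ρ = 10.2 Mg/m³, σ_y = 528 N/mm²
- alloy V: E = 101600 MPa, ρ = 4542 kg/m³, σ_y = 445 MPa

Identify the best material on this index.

Screen on constraints: σ_y ≥ 348 MPa. Survivors: alloy W, alloy D, alloy V.
After converting to SI:
  alloy W: E = 407.0 GPa, ρ = 19200 kg/m³
  alloy D: E = 329.8 GPa, ρ = 10200 kg/m³
  alloy V: E = 101.6 GPa, ρ = 4542 kg/m³
  alloy D: M = 32.3 MN·m/kg
  alloy V: M = 22.4 MN·m/kg
  alloy W: M = 21.2 MN·m/kg
Highest index: alloy D.

alloy D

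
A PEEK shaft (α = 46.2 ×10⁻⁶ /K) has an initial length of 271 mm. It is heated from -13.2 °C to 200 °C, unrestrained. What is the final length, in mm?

ΔT = 200 − (-13.2) = 213.2 K.
ΔL = α·L₀·ΔT = 46.2×10⁻⁶ × 271 mm × 213.2 K = 2.67 mm.
L = L₀ + ΔL = 271 + 2.67 = 273.67 mm.

273.67 mm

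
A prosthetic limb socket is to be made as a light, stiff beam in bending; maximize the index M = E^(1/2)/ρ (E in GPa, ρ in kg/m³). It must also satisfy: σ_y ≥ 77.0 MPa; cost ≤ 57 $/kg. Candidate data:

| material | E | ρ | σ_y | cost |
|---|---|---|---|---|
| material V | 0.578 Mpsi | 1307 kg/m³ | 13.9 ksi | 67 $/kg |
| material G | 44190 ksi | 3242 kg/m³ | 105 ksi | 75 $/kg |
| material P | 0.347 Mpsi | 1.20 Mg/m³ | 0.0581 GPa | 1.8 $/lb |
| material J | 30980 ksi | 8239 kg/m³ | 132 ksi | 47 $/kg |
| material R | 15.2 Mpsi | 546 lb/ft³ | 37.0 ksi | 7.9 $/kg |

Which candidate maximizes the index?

Screen on constraints: σ_y ≥ 77.0 MPa; cost ≤ 57 $/kg. Survivors: material J, material R.
Normalizing units and computing the index:
  material J: E = 213.6 GPa, ρ = 8239 kg/m³
  material R: E = 104.8 GPa, ρ = 8746 kg/m³
  material J: M = 1.77×10⁻³
  material R: M = 1.17×10⁻³
Highest index: material J.

material J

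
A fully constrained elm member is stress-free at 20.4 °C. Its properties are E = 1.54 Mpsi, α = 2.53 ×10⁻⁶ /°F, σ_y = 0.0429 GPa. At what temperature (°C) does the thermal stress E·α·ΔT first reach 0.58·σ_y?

535 °C

E = 1.54 Mpsi = 10.62 GPa.
α = 2.53×10⁻⁶/°F × 9/5 = 4.55×10⁻⁶/K.
σ_y = 0.0429 GPa = 42.90 MPa.
E·α·ΔT = 24.88 MPa ⇒ ΔT = 24.88 / (10.62×10³ × 4.55×10⁻⁶) = 514.6 K.
T = 20.4 + 514.6 = 535.0 °C.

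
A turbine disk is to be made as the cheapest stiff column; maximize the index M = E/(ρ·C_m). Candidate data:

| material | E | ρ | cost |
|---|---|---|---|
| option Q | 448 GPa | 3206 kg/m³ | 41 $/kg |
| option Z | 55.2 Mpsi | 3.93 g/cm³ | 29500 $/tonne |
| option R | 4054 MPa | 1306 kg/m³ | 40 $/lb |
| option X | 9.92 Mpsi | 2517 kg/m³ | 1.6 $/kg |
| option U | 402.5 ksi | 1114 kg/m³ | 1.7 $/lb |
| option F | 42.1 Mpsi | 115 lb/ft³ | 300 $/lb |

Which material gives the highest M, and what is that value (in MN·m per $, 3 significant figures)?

In SI units:
  option Q: E = 448.0 GPa, ρ = 3206 kg/m³, cost = 41.00 $/kg
  option Z: E = 380.6 GPa, ρ = 3930 kg/m³, cost = 29.50 $/kg
  option R: E = 4.054 GPa, ρ = 1306 kg/m³, cost = 88.18 $/kg
  option X: E = 68.40 GPa, ρ = 2517 kg/m³, cost = 1.600 $/kg
  option U: E = 2.775 GPa, ρ = 1114 kg/m³, cost = 3.748 $/kg
  option F: E = 290.3 GPa, ρ = 1842 kg/m³, cost = 661.4 $/kg
  option X: M = 17.0 MN·m per $
  option Q: M = 3.41 MN·m per $
  option Z: M = 3.28 MN·m per $
  option U: M = 0.665 MN·m per $
  option F: M = 0.238 MN·m per $
  option R: M = 0.0352 MN·m per $
The maximum is for option X.

option X, M = 17.0 MN·m per $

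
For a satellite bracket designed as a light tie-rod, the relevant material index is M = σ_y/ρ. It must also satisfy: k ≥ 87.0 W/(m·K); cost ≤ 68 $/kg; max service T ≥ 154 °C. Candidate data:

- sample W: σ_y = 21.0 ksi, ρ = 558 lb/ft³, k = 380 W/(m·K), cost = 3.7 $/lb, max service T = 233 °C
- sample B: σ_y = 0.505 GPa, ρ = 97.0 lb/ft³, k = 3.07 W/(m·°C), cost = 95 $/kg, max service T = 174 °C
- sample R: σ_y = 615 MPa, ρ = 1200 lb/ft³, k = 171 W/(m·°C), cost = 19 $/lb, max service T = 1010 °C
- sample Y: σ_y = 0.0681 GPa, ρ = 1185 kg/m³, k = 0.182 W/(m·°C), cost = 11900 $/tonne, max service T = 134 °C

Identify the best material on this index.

Screen on constraints: k ≥ 87.0 W/(m·K); cost ≤ 68 $/kg; max service T ≥ 154 °C. Survivors: sample W, sample R.
Convert each candidate to consistent units, then evaluate M:
  sample W: σ_y = 144.8 MPa, ρ = 8938 kg/m³
  sample R: σ_y = 615.0 MPa, ρ = 19220 kg/m³
  sample R: M = 32.0 kN·m/kg
  sample W: M = 16.2 kN·m/kg
The maximum is for sample R.

sample R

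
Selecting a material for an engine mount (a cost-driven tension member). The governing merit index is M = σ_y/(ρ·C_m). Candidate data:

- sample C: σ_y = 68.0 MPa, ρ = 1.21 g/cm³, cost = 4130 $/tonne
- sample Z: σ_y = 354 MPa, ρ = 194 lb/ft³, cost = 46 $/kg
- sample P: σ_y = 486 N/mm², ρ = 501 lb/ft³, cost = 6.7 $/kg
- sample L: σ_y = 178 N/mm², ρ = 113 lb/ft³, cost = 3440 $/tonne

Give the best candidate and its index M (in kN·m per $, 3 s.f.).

After converting to SI:
  sample C: σ_y = 68.00 MPa, ρ = 1210 kg/m³, cost = 4.130 $/kg
  sample Z: σ_y = 354.0 MPa, ρ = 3108 kg/m³, cost = 46.00 $/kg
  sample P: σ_y = 486.0 MPa, ρ = 8025 kg/m³, cost = 6.700 $/kg
  sample L: σ_y = 178.0 MPa, ρ = 1810 kg/m³, cost = 3.440 $/kg
  sample L: M = 28.6 kN·m per $
  sample C: M = 13.6 kN·m per $
  sample P: M = 9.04 kN·m per $
  sample Z: M = 2.48 kN·m per $
Highest index: sample L.

sample L, M = 28.6 kN·m per $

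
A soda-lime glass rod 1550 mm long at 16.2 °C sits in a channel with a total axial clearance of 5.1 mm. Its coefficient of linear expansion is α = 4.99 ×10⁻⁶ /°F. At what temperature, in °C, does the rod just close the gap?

α = 4.99×10⁻⁶/°F × 9/5 = 8.98×10⁻⁶/K.
α·L₀·ΔT = 5.1 mm ⇒ ΔT = 5.1 / (8.98×10⁻⁶ × 1550.0) = 366.3 K.
T = 16.2 + 366.3 = 382.5 °C.

383 °C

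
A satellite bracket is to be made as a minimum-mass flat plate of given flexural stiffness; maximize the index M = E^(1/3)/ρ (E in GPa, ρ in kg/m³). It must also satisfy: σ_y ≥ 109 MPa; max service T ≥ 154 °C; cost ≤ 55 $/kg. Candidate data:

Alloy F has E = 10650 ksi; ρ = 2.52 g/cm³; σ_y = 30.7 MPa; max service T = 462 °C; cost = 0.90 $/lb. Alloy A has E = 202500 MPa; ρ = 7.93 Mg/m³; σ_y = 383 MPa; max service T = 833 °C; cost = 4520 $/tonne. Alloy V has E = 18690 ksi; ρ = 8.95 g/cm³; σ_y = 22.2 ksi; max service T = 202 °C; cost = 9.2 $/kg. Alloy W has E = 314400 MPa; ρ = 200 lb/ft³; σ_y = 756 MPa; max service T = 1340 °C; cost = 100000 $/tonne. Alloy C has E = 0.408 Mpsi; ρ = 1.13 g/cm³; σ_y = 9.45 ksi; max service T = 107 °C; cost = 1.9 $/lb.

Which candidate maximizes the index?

Screen on constraints: σ_y ≥ 109 MPa; max service T ≥ 154 °C; cost ≤ 55 $/kg. Survivors: alloy A, alloy V.
After converting to SI:
  alloy A: E = 202.5 GPa, ρ = 7930 kg/m³
  alloy V: E = 128.9 GPa, ρ = 8950 kg/m³
  alloy A: M = 0.741×10⁻³
  alloy V: M = 0.564×10⁻³
Alloy A has the largest M.

alloy A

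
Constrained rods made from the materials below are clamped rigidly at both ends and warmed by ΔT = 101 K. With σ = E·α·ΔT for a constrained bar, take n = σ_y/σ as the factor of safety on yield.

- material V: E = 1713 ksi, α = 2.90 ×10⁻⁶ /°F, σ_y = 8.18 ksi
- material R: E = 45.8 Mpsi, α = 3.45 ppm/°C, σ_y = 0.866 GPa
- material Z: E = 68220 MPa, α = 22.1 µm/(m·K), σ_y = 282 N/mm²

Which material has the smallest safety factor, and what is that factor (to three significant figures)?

In consistent units (E in GPa, α in ×10⁻⁶/K, σ_y in MPa):
  material V: E = 11.81, α = 5.22, σ_y = 56.40 → σ = 6.23 MPa, n = 9.06
  material R: E = 315.8, α = 3.45, σ_y = 866.0 → σ = 110 MPa, n = 7.87
  material Z: E = 68.22, α = 22.1, σ_y = 282.0 → σ = 152 MPa, n = 1.85
Smallest n: material Z with n = 1.85.

material Z, n = 1.85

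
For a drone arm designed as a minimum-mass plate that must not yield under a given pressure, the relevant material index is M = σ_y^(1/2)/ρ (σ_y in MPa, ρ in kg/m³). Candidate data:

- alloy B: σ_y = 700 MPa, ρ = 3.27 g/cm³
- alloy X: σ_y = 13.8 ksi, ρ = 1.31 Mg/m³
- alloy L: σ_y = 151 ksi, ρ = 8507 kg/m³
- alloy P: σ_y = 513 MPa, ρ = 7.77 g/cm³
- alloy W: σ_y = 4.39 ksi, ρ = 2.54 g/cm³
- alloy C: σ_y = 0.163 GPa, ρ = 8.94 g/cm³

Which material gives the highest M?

Normalizing units and computing the index:
  alloy B: σ_y = 700.0 MPa, ρ = 3270 kg/m³
  alloy X: σ_y = 95.15 MPa, ρ = 1310 kg/m³
  alloy L: σ_y = 1041 MPa, ρ = 8507 kg/m³
  alloy P: σ_y = 513.0 MPa, ρ = 7770 kg/m³
  alloy W: σ_y = 30.27 MPa, ρ = 2540 kg/m³
  alloy C: σ_y = 163.0 MPa, ρ = 8940 kg/m³
  alloy B: M = 8.09×10⁻³
  alloy X: M = 7.45×10⁻³
  alloy L: M = 3.79×10⁻³
  alloy P: M = 2.91×10⁻³
  alloy W: M = 2.17×10⁻³
  alloy C: M = 1.43×10⁻³
Alloy B ranks first.

alloy B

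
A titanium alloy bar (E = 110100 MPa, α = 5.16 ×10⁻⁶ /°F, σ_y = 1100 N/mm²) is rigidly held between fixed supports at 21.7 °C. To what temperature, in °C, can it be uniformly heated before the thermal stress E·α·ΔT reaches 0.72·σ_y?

E = 110100 MPa = 110.1 GPa.
α = 5.16×10⁻⁶/°F × 9/5 = 9.29×10⁻⁶/K.
σ_y = 1100 N/mm² = 1100 MPa.
E·α·ΔT = 792.0 MPa ⇒ ΔT = 792.0 / (110.1×10³ × 9.29×10⁻⁶) = 774.5 K.
T = 21.7 + 774.5 = 796.2 °C.

796 °C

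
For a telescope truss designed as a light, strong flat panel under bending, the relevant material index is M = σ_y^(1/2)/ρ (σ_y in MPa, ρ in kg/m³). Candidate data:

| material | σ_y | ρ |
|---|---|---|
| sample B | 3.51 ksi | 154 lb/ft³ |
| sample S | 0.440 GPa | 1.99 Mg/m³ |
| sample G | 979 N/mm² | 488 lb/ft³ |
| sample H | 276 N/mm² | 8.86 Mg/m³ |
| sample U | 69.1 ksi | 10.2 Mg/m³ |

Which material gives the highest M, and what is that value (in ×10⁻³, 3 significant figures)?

Convert each candidate to consistent units, then evaluate M:
  sample B: σ_y = 24.20 MPa, ρ = 2467 kg/m³
  sample S: σ_y = 440.0 MPa, ρ = 1990 kg/m³
  sample G: σ_y = 979.0 MPa, ρ = 7817 kg/m³
  sample H: σ_y = 276.0 MPa, ρ = 8860 kg/m³
  sample U: σ_y = 476.4 MPa, ρ = 10200 kg/m³
  sample S: M = 10.5×10⁻³
  sample G: M = 4.00×10⁻³
  sample U: M = 2.14×10⁻³
  sample B: M = 1.99×10⁻³
  sample H: M = 1.88×10⁻³
The maximum is for sample S.

sample S, M = 10.5×10⁻³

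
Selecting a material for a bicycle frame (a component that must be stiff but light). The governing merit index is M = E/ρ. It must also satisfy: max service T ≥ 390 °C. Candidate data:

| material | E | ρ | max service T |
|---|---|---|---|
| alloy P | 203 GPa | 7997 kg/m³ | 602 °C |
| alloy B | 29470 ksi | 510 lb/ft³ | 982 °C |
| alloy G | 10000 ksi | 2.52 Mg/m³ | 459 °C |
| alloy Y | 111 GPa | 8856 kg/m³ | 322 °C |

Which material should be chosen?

Screen on constraints: max service T ≥ 390 °C. Survivors: alloy P, alloy B, alloy G.
After converting to SI:
  alloy P: E = 203.0 GPa, ρ = 7997 kg/m³
  alloy B: E = 203.2 GPa, ρ = 8169 kg/m³
  alloy G: E = 68.95 GPa, ρ = 2520 kg/m³
  alloy G: M = 27.4 MN·m/kg
  alloy P: M = 25.4 MN·m/kg
  alloy B: M = 24.9 MN·m/kg
Alloy G ranks first.

alloy G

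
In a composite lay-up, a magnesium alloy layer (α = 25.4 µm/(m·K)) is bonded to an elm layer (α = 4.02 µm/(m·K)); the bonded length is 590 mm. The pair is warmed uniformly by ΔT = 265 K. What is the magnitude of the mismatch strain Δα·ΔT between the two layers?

Δα = |25.4 − 4.02|×10⁻⁶/K = 21.4×10⁻⁶/K.
Mismatch strain = Δα·ΔT = 21.4×10⁻⁶ × 265.0 = 5.67×10⁻³.

5.67×10⁻³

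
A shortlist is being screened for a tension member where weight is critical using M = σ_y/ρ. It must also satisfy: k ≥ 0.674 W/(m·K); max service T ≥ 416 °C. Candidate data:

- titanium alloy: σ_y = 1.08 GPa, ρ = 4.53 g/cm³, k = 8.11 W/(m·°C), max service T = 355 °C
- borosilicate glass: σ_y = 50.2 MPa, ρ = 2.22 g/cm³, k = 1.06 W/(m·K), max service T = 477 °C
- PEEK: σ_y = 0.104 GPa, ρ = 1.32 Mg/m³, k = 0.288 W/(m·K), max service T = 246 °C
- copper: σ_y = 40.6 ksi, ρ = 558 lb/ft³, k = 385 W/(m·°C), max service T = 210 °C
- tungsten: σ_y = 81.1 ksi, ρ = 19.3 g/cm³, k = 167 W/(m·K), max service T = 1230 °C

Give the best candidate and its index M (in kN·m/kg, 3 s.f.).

tungsten, M = 29.0 kN·m/kg

Screen on constraints: k ≥ 0.674 W/(m·K); max service T ≥ 416 °C. Survivors: borosilicate glass, tungsten.
Normalizing units and computing the index:
  borosilicate glass: σ_y = 50.20 MPa, ρ = 2220 kg/m³
  tungsten: σ_y = 559.2 MPa, ρ = 19300 kg/m³
  tungsten: M = 29.0 kN·m/kg
  borosilicate glass: M = 22.6 kN·m/kg
Tungsten has the largest M.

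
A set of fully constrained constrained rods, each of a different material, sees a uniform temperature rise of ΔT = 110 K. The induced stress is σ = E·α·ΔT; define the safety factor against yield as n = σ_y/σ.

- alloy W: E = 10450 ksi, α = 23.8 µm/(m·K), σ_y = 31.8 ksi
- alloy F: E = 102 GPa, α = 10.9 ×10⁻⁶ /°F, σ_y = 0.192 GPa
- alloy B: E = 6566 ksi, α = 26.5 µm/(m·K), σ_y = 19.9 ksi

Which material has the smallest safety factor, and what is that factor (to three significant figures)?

alloy F, n = 0.872

With everything in SI (GPa, ×10⁻⁶/K, MPa):
  alloy W: E = 72.05, α = 23.8, σ_y = 219.3 → σ = 189 MPa, n = 1.16
  alloy F: E = 102.0, α = 19.6, σ_y = 192.0 → σ = 220 MPa, n = 0.872
  alloy B: E = 45.27, α = 26.5, σ_y = 137.2 → σ = 132 MPa, n = 1.04
Smallest n: alloy F with n = 0.872.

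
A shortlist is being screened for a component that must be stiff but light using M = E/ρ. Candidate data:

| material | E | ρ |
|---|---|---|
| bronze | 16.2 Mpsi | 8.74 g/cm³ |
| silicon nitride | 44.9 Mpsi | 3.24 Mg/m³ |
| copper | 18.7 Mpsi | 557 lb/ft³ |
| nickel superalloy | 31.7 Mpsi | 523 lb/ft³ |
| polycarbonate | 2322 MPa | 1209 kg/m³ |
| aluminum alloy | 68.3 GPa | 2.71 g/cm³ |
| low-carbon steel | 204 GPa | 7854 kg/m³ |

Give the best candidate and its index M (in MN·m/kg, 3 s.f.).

After converting to SI:
  bronze: E = 111.7 GPa, ρ = 8740 kg/m³
  silicon nitride: E = 309.6 GPa, ρ = 3240 kg/m³
  copper: E = 128.9 GPa, ρ = 8922 kg/m³
  nickel superalloy: E = 218.6 GPa, ρ = 8378 kg/m³
  polycarbonate: E = 2.322 GPa, ρ = 1209 kg/m³
  aluminum alloy: E = 68.30 GPa, ρ = 2710 kg/m³
  low-carbon steel: E = 204.0 GPa, ρ = 7854 kg/m³
  silicon nitride: M = 95.5 MN·m/kg
  nickel superalloy: M = 26.1 MN·m/kg
  low-carbon steel: M = 26.0 MN·m/kg
  aluminum alloy: M = 25.2 MN·m/kg
  copper: M = 14.5 MN·m/kg
  bronze: M = 12.8 MN·m/kg
  polycarbonate: M = 1.92 MN·m/kg
Silicon nitride has the largest M.

silicon nitride, M = 95.5 MN·m/kg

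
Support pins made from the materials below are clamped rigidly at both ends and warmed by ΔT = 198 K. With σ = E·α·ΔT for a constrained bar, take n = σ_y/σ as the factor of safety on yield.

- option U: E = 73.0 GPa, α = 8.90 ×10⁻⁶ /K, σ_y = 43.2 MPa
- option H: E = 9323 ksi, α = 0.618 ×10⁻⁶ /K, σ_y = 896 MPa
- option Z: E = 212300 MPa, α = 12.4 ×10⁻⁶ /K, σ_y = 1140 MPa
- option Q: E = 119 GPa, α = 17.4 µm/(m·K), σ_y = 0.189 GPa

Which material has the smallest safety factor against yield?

Per material, after unit conversion:
  option U: E = 73.00, α = 8.90, σ_y = 43.20 → σ = 129 MPa, n = 0.336
  option H: E = 64.28, α = 0.618, σ_y = 896.0 → σ = 7.87 MPa, n = 114
  option Z: E = 212.3, α = 12.4, σ_y = 1140 → σ = 521 MPa, n = 2.19
  option Q: E = 119.0, α = 17.4, σ_y = 189.0 → σ = 410 MPa, n = 0.461
Smallest n: option U with n = 0.336.

option U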